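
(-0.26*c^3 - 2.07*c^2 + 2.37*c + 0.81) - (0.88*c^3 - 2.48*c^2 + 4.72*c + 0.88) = -1.14*c^3 + 0.41*c^2 - 2.35*c - 0.07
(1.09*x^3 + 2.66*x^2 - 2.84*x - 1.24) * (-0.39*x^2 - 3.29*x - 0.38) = -0.4251*x^5 - 4.6235*x^4 - 8.058*x^3 + 8.8164*x^2 + 5.1588*x + 0.4712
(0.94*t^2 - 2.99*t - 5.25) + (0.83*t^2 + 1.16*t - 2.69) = 1.77*t^2 - 1.83*t - 7.94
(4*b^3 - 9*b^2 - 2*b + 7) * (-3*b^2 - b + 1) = -12*b^5 + 23*b^4 + 19*b^3 - 28*b^2 - 9*b + 7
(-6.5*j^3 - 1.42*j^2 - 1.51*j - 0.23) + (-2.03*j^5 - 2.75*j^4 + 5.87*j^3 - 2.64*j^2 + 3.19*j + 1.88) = -2.03*j^5 - 2.75*j^4 - 0.63*j^3 - 4.06*j^2 + 1.68*j + 1.65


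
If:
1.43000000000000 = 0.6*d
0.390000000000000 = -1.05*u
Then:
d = 2.38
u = -0.37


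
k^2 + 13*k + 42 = (k + 6)*(k + 7)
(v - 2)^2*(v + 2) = v^3 - 2*v^2 - 4*v + 8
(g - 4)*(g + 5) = g^2 + g - 20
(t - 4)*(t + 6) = t^2 + 2*t - 24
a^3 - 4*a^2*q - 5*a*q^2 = a*(a - 5*q)*(a + q)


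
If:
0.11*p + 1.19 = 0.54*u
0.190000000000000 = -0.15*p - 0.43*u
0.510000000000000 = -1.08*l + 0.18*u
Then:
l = -0.27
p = -4.79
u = 1.23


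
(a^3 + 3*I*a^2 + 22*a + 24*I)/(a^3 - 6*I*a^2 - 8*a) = (a^2 + 7*I*a - 6)/(a*(a - 2*I))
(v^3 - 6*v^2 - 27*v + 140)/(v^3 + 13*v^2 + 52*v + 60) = (v^2 - 11*v + 28)/(v^2 + 8*v + 12)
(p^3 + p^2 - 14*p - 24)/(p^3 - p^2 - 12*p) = (p + 2)/p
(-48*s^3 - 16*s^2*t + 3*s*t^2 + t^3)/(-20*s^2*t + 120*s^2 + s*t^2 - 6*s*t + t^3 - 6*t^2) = (12*s^2 + 7*s*t + t^2)/(5*s*t - 30*s + t^2 - 6*t)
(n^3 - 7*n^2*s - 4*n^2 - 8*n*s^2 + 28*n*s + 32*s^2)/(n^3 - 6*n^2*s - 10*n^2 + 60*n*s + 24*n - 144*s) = (-n^2 + 7*n*s + 8*s^2)/(-n^2 + 6*n*s + 6*n - 36*s)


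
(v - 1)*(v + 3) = v^2 + 2*v - 3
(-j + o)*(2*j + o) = -2*j^2 + j*o + o^2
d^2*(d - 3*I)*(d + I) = d^4 - 2*I*d^3 + 3*d^2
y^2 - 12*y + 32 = (y - 8)*(y - 4)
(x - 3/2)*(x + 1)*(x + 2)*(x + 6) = x^4 + 15*x^3/2 + 13*x^2/2 - 18*x - 18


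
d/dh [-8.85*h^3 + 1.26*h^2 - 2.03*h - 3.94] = -26.55*h^2 + 2.52*h - 2.03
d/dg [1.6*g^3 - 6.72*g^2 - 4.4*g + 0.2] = 4.8*g^2 - 13.44*g - 4.4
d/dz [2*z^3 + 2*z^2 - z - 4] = 6*z^2 + 4*z - 1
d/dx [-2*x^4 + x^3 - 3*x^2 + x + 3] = -8*x^3 + 3*x^2 - 6*x + 1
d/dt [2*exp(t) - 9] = 2*exp(t)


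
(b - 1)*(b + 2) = b^2 + b - 2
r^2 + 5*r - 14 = (r - 2)*(r + 7)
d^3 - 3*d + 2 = (d - 1)^2*(d + 2)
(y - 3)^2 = y^2 - 6*y + 9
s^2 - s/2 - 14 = (s - 4)*(s + 7/2)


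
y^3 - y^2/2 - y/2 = y*(y - 1)*(y + 1/2)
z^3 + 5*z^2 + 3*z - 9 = (z - 1)*(z + 3)^2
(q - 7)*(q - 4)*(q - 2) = q^3 - 13*q^2 + 50*q - 56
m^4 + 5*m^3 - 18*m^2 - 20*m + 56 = (m - 2)^2*(m + 2)*(m + 7)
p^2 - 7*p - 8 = (p - 8)*(p + 1)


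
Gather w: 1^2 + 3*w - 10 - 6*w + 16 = 7 - 3*w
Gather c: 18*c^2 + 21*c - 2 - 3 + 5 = 18*c^2 + 21*c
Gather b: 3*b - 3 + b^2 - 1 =b^2 + 3*b - 4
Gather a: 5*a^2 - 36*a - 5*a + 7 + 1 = 5*a^2 - 41*a + 8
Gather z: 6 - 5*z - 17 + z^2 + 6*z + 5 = z^2 + z - 6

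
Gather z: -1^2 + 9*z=9*z - 1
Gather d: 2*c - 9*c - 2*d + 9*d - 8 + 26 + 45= -7*c + 7*d + 63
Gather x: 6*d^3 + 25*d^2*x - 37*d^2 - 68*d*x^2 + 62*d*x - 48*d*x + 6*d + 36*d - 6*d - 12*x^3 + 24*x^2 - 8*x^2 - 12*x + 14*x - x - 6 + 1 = 6*d^3 - 37*d^2 + 36*d - 12*x^3 + x^2*(16 - 68*d) + x*(25*d^2 + 14*d + 1) - 5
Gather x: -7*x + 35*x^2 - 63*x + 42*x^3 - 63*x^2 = 42*x^3 - 28*x^2 - 70*x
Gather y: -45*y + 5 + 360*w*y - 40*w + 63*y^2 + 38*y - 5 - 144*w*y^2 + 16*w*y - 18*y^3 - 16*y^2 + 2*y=-40*w - 18*y^3 + y^2*(47 - 144*w) + y*(376*w - 5)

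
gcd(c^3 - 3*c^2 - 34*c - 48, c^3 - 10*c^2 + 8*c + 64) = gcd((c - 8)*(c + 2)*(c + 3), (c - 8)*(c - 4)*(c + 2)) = c^2 - 6*c - 16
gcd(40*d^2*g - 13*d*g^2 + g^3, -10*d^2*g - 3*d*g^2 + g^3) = 5*d*g - g^2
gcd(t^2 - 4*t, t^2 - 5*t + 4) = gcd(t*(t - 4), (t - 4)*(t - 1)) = t - 4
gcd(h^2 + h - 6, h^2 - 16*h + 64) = 1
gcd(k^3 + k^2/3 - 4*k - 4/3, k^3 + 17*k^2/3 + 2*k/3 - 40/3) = k + 2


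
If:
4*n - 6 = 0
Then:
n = 3/2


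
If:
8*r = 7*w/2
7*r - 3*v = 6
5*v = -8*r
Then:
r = 30/59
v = -48/59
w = 480/413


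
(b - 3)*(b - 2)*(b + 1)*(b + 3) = b^4 - b^3 - 11*b^2 + 9*b + 18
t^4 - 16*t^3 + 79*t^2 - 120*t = t*(t - 8)*(t - 5)*(t - 3)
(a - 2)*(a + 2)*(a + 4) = a^3 + 4*a^2 - 4*a - 16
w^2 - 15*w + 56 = (w - 8)*(w - 7)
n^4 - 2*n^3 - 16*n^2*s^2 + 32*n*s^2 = n*(n - 2)*(n - 4*s)*(n + 4*s)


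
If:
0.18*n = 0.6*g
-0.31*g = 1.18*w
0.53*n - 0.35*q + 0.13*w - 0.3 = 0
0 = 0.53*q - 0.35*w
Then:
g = 0.17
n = 0.56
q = -0.03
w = -0.04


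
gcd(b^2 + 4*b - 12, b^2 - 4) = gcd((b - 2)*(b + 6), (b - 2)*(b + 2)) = b - 2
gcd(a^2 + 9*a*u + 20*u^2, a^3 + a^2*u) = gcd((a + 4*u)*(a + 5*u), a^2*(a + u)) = 1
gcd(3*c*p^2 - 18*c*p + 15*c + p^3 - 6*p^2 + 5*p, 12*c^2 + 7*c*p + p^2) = 3*c + p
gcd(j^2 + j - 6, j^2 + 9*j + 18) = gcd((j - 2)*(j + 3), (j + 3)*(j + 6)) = j + 3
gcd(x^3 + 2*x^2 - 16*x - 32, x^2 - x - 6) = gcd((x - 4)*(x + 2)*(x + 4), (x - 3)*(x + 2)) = x + 2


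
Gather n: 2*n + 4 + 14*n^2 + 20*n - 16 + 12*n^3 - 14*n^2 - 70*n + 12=12*n^3 - 48*n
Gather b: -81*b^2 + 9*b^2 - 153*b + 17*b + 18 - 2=-72*b^2 - 136*b + 16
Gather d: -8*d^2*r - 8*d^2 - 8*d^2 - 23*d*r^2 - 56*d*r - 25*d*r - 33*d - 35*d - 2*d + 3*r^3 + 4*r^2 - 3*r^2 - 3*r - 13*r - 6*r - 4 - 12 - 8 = d^2*(-8*r - 16) + d*(-23*r^2 - 81*r - 70) + 3*r^3 + r^2 - 22*r - 24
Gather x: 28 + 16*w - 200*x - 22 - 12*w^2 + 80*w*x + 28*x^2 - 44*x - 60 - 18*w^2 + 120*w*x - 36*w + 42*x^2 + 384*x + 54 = -30*w^2 - 20*w + 70*x^2 + x*(200*w + 140)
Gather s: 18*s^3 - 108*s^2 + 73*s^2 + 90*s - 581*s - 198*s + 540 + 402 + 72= 18*s^3 - 35*s^2 - 689*s + 1014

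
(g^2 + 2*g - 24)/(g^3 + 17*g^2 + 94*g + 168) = (g - 4)/(g^2 + 11*g + 28)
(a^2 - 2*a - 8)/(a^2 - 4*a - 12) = (a - 4)/(a - 6)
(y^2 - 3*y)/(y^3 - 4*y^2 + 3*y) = 1/(y - 1)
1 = 1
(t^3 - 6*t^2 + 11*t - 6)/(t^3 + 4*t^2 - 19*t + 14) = (t - 3)/(t + 7)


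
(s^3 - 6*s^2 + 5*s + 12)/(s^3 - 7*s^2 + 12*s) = (s + 1)/s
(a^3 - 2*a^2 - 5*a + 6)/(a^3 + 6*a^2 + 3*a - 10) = (a - 3)/(a + 5)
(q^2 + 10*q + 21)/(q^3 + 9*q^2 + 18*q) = (q + 7)/(q*(q + 6))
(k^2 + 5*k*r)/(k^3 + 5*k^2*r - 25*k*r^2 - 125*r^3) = k/(k^2 - 25*r^2)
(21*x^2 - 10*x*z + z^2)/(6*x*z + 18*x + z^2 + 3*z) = (21*x^2 - 10*x*z + z^2)/(6*x*z + 18*x + z^2 + 3*z)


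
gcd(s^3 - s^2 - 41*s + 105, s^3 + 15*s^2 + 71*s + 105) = s + 7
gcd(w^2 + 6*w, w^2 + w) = w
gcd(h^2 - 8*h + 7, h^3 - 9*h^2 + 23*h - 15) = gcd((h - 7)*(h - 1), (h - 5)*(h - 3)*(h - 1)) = h - 1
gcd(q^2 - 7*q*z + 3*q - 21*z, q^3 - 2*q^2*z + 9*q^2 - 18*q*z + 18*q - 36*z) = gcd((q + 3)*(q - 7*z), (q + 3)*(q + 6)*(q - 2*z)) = q + 3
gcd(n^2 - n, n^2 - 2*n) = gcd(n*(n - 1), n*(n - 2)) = n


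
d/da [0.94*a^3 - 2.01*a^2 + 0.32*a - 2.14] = 2.82*a^2 - 4.02*a + 0.32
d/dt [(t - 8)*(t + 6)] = 2*t - 2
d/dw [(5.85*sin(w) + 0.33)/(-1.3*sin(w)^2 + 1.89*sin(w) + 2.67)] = (7.605*sin(w)^2 + 0.858000000000001*sin(w) + 14.9958)*cos(w)/(1.69*sin(w)^4 - 4.914*sin(w)^3 - 3.3699*sin(w)^2 + 10.0926*sin(w) + 7.1289)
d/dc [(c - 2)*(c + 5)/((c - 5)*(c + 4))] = 2*(-2*c^2 - 10*c - 35)/(c^4 - 2*c^3 - 39*c^2 + 40*c + 400)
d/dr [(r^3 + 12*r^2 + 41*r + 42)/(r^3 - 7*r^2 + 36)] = (-19*r^2 - 6*r + 369)/(r^4 - 18*r^3 + 117*r^2 - 324*r + 324)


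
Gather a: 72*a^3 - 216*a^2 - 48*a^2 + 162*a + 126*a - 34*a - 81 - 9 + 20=72*a^3 - 264*a^2 + 254*a - 70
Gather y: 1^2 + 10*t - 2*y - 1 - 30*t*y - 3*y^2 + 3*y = 10*t - 3*y^2 + y*(1 - 30*t)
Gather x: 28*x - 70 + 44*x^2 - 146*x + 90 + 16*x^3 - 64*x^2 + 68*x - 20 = 16*x^3 - 20*x^2 - 50*x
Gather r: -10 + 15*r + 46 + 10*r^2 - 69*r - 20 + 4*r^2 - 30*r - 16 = 14*r^2 - 84*r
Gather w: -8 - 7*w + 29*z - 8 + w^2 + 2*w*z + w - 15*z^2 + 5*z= w^2 + w*(2*z - 6) - 15*z^2 + 34*z - 16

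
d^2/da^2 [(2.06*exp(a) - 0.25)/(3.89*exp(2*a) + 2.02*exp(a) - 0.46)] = (31.172126*exp(4*a) - 31.319168*exp(3*a) + 16.223634*exp(2*a) - 0.895348*exp(a) + 0.203596)*exp(a)/(58.863869*exp(6*a) + 91.700526*exp(5*a) + 26.73597*exp(4*a) - 13.44512*exp(3*a) - 3.16158*exp(2*a) + 1.282296*exp(a) - 0.097336)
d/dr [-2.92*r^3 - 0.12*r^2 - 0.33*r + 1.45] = -8.76*r^2 - 0.24*r - 0.33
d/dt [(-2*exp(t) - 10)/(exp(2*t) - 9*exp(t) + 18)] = 2*((exp(t) + 5)*(2*exp(t) - 9) - exp(2*t) + 9*exp(t) - 18)*exp(t)/(exp(2*t) - 9*exp(t) + 18)^2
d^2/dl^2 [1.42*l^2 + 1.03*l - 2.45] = 2.84000000000000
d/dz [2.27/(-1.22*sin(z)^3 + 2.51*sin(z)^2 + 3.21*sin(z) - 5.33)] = (8.3082*sin(z)^2 - 11.3954*sin(z) - 7.2867)*cos(z)/(1.22*sin(z)^3 - 2.51*sin(z)^2 - 3.21*sin(z) + 5.33)^2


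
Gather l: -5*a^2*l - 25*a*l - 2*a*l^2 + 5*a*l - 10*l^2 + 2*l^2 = l^2*(-2*a - 8) + l*(-5*a^2 - 20*a)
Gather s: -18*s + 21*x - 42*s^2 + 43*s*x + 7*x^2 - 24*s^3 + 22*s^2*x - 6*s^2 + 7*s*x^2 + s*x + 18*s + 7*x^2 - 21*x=-24*s^3 + s^2*(22*x - 48) + s*(7*x^2 + 44*x) + 14*x^2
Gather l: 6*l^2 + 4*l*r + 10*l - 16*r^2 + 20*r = 6*l^2 + l*(4*r + 10) - 16*r^2 + 20*r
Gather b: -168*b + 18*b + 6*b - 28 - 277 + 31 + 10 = -144*b - 264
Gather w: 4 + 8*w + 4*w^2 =4*w^2 + 8*w + 4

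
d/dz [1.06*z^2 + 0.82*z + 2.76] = 2.12*z + 0.82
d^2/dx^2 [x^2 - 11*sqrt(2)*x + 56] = 2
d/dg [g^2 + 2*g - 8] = 2*g + 2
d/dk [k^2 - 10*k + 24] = 2*k - 10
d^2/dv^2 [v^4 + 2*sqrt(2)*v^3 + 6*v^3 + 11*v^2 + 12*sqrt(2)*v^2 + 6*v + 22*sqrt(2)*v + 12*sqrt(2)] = 12*v^2 + 12*sqrt(2)*v + 36*v + 22 + 24*sqrt(2)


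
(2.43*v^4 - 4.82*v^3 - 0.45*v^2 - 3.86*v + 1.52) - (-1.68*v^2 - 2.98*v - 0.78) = 2.43*v^4 - 4.82*v^3 + 1.23*v^2 - 0.88*v + 2.3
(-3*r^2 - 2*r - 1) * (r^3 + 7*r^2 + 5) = -3*r^5 - 23*r^4 - 15*r^3 - 22*r^2 - 10*r - 5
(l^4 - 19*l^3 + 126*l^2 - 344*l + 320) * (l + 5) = l^5 - 14*l^4 + 31*l^3 + 286*l^2 - 1400*l + 1600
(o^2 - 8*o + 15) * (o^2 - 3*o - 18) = o^4 - 11*o^3 + 21*o^2 + 99*o - 270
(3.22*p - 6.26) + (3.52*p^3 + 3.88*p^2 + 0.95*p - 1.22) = 3.52*p^3 + 3.88*p^2 + 4.17*p - 7.48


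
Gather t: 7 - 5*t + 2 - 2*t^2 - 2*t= -2*t^2 - 7*t + 9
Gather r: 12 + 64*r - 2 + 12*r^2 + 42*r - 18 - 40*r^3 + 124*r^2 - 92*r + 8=-40*r^3 + 136*r^2 + 14*r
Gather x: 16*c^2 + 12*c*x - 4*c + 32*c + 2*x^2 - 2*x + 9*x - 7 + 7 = 16*c^2 + 28*c + 2*x^2 + x*(12*c + 7)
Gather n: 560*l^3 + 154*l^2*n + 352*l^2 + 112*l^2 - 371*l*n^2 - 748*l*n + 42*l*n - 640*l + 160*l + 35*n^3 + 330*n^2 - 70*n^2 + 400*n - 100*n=560*l^3 + 464*l^2 - 480*l + 35*n^3 + n^2*(260 - 371*l) + n*(154*l^2 - 706*l + 300)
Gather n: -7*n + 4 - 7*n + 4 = 8 - 14*n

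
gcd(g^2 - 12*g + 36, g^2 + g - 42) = g - 6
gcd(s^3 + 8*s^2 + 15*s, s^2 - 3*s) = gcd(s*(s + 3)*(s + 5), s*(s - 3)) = s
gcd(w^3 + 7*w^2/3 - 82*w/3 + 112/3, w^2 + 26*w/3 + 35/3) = w + 7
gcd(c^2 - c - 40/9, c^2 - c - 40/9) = c^2 - c - 40/9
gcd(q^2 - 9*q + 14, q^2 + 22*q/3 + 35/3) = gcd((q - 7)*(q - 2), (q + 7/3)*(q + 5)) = 1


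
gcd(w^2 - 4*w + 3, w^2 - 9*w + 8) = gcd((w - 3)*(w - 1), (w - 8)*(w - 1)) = w - 1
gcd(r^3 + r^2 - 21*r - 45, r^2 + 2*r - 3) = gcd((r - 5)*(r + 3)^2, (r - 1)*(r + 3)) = r + 3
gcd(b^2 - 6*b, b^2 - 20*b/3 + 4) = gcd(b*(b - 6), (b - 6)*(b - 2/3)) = b - 6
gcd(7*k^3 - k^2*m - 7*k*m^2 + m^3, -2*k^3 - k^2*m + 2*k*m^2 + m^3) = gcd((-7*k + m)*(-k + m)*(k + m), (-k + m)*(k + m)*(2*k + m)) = k^2 - m^2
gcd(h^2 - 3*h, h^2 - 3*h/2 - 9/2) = h - 3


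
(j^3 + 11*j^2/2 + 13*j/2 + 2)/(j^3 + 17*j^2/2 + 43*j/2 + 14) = (2*j + 1)/(2*j + 7)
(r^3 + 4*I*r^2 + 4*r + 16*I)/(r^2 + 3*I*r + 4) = (r^2 + 4)/(r - I)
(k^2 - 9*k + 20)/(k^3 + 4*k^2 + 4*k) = (k^2 - 9*k + 20)/(k*(k^2 + 4*k + 4))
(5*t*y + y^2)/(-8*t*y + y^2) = (5*t + y)/(-8*t + y)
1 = 1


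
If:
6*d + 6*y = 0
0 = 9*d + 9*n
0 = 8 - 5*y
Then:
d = -8/5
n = 8/5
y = 8/5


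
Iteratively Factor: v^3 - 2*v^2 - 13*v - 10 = (v + 2)*(v^2 - 4*v - 5) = (v + 1)*(v + 2)*(v - 5)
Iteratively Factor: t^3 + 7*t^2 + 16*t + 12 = (t + 2)*(t^2 + 5*t + 6) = (t + 2)*(t + 3)*(t + 2)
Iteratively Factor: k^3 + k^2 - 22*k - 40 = (k - 5)*(k^2 + 6*k + 8) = (k - 5)*(k + 2)*(k + 4)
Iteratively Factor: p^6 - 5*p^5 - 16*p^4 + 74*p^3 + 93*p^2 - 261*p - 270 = (p - 3)*(p^5 - 2*p^4 - 22*p^3 + 8*p^2 + 117*p + 90) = (p - 3)^2*(p^4 + p^3 - 19*p^2 - 49*p - 30) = (p - 3)^2*(p + 1)*(p^3 - 19*p - 30) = (p - 3)^2*(p + 1)*(p + 2)*(p^2 - 2*p - 15) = (p - 3)^2*(p + 1)*(p + 2)*(p + 3)*(p - 5)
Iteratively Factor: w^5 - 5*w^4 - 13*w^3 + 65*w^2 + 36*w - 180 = (w - 2)*(w^4 - 3*w^3 - 19*w^2 + 27*w + 90) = (w - 2)*(w + 3)*(w^3 - 6*w^2 - w + 30) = (w - 3)*(w - 2)*(w + 3)*(w^2 - 3*w - 10) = (w - 3)*(w - 2)*(w + 2)*(w + 3)*(w - 5)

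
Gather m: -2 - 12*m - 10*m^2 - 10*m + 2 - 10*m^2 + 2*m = -20*m^2 - 20*m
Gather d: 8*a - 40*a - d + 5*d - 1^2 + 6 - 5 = -32*a + 4*d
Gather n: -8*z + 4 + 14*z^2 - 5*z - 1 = 14*z^2 - 13*z + 3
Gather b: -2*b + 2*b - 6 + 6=0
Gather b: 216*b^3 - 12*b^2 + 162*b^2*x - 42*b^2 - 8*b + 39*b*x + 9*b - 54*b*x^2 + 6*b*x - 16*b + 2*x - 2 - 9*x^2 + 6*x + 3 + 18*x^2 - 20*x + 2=216*b^3 + b^2*(162*x - 54) + b*(-54*x^2 + 45*x - 15) + 9*x^2 - 12*x + 3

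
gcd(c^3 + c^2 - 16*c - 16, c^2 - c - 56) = 1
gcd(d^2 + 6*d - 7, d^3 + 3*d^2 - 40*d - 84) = d + 7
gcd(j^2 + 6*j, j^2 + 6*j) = j^2 + 6*j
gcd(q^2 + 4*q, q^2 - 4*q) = q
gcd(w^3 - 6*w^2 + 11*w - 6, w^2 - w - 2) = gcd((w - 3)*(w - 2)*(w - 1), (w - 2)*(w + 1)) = w - 2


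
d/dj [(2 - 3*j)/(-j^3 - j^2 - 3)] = (3*j^3 + 3*j^2 - j*(3*j - 2)*(3*j + 2) + 9)/(j^3 + j^2 + 3)^2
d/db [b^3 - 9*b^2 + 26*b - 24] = 3*b^2 - 18*b + 26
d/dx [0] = 0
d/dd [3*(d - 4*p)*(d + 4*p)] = 6*d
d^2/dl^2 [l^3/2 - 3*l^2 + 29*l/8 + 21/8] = 3*l - 6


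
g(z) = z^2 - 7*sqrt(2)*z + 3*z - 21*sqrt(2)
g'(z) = 2*z - 7*sqrt(2) + 3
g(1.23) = -36.67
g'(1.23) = -4.44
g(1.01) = -35.65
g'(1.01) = -4.88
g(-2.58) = -5.24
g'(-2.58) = -12.06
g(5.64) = -36.80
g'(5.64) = 4.38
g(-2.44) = -6.91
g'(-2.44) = -11.78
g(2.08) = -39.72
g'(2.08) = -2.74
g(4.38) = -40.73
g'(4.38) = 1.86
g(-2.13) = -10.47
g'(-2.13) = -11.16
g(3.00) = -41.40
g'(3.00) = -0.90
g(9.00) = -10.79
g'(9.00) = 11.10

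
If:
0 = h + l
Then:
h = -l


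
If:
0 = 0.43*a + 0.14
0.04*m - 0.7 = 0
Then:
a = -0.33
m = 17.50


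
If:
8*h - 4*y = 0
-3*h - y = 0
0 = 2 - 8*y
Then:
No Solution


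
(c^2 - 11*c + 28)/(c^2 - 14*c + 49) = (c - 4)/(c - 7)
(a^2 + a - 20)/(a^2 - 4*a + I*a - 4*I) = (a + 5)/(a + I)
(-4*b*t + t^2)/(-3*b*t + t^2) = (4*b - t)/(3*b - t)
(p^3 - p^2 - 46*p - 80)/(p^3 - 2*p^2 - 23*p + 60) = (p^2 - 6*p - 16)/(p^2 - 7*p + 12)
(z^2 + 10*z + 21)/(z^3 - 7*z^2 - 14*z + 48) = (z + 7)/(z^2 - 10*z + 16)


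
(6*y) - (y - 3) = 5*y + 3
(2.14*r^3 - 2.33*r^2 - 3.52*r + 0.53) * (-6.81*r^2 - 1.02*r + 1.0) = -14.5734*r^5 + 13.6845*r^4 + 28.4878*r^3 - 2.3489*r^2 - 4.0606*r + 0.53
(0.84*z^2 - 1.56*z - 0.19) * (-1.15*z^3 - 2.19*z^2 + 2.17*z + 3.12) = -0.966*z^5 - 0.0456000000000001*z^4 + 5.4577*z^3 - 0.3483*z^2 - 5.2795*z - 0.5928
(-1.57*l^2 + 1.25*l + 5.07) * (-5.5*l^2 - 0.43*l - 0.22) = 8.635*l^4 - 6.1999*l^3 - 28.0771*l^2 - 2.4551*l - 1.1154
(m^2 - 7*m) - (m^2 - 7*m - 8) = 8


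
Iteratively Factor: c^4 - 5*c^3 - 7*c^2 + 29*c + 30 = (c - 3)*(c^3 - 2*c^2 - 13*c - 10) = (c - 3)*(c + 1)*(c^2 - 3*c - 10) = (c - 3)*(c + 1)*(c + 2)*(c - 5)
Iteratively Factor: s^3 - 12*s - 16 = (s + 2)*(s^2 - 2*s - 8) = (s + 2)^2*(s - 4)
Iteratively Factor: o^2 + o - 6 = (o + 3)*(o - 2)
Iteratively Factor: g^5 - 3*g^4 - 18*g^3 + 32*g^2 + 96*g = (g - 4)*(g^4 + g^3 - 14*g^2 - 24*g) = (g - 4)*(g + 3)*(g^3 - 2*g^2 - 8*g) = (g - 4)^2*(g + 3)*(g^2 + 2*g) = (g - 4)^2*(g + 2)*(g + 3)*(g)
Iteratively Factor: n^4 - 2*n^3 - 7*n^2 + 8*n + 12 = (n - 3)*(n^3 + n^2 - 4*n - 4) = (n - 3)*(n + 2)*(n^2 - n - 2) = (n - 3)*(n + 1)*(n + 2)*(n - 2)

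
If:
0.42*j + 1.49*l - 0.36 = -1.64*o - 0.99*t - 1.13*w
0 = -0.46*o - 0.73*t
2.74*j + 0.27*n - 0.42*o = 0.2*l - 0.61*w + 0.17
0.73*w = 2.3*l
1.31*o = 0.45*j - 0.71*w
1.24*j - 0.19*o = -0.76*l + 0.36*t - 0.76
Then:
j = -0.77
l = 0.29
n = 5.41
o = -0.75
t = 0.47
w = 0.90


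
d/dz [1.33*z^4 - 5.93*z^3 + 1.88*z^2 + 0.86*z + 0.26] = 5.32*z^3 - 17.79*z^2 + 3.76*z + 0.86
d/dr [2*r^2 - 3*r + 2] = 4*r - 3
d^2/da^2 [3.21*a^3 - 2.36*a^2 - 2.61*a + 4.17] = 19.26*a - 4.72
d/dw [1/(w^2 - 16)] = -2*w/(w^2 - 16)^2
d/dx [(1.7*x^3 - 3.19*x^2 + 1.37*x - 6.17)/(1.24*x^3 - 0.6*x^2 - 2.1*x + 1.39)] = (2.9356*x^4 - 10.5376*x^3 + 37.5624*x^2 - 16.2722*x - 11.0527)/(1.5376*x^6 - 1.488*x^5 - 4.848*x^4 + 5.9672*x^3 + 2.742*x^2 - 5.838*x + 1.9321)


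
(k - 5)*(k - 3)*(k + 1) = k^3 - 7*k^2 + 7*k + 15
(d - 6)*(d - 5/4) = d^2 - 29*d/4 + 15/2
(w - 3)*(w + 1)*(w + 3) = w^3 + w^2 - 9*w - 9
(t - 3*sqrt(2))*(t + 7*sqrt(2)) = t^2 + 4*sqrt(2)*t - 42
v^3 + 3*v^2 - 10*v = v*(v - 2)*(v + 5)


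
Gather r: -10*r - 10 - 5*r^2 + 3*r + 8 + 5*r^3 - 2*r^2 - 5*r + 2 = 5*r^3 - 7*r^2 - 12*r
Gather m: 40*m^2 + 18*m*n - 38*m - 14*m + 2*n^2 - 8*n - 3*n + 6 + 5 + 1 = 40*m^2 + m*(18*n - 52) + 2*n^2 - 11*n + 12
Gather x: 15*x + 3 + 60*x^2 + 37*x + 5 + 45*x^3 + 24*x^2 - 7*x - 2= 45*x^3 + 84*x^2 + 45*x + 6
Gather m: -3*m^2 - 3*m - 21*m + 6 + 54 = -3*m^2 - 24*m + 60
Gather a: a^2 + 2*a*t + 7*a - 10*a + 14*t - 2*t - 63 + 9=a^2 + a*(2*t - 3) + 12*t - 54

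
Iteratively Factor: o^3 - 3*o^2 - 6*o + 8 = (o - 4)*(o^2 + o - 2) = (o - 4)*(o - 1)*(o + 2)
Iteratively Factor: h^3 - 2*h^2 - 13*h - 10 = (h + 1)*(h^2 - 3*h - 10) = (h - 5)*(h + 1)*(h + 2)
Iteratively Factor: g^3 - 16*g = (g - 4)*(g^2 + 4*g) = (g - 4)*(g + 4)*(g)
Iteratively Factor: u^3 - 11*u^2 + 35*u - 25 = (u - 5)*(u^2 - 6*u + 5) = (u - 5)^2*(u - 1)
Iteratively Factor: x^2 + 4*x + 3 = (x + 1)*(x + 3)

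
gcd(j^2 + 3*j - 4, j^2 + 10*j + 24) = j + 4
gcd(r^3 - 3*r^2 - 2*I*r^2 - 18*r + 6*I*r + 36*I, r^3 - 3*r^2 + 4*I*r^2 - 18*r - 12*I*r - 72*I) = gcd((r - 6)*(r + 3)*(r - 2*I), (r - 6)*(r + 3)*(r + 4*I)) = r^2 - 3*r - 18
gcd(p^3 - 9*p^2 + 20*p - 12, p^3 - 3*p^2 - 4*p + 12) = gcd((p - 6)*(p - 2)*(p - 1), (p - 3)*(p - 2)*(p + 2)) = p - 2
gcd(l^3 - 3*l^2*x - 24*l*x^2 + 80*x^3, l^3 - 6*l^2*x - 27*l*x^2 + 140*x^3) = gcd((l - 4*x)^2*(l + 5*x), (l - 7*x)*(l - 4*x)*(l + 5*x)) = -l^2 - l*x + 20*x^2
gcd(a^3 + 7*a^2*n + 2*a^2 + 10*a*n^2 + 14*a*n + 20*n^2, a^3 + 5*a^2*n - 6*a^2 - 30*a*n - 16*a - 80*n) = a^2 + 5*a*n + 2*a + 10*n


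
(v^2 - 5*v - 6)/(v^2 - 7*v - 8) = (v - 6)/(v - 8)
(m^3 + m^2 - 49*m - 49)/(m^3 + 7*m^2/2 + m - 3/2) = 2*(m^2 - 49)/(2*m^2 + 5*m - 3)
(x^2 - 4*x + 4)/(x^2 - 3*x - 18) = (-x^2 + 4*x - 4)/(-x^2 + 3*x + 18)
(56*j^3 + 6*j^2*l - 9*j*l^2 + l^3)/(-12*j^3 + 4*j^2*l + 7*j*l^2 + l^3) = (-28*j^2 + 11*j*l - l^2)/(6*j^2 - 5*j*l - l^2)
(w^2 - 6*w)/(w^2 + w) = (w - 6)/(w + 1)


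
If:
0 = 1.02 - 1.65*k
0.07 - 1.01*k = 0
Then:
No Solution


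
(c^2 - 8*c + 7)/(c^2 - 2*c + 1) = (c - 7)/(c - 1)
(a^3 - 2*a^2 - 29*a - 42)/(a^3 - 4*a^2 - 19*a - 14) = (a + 3)/(a + 1)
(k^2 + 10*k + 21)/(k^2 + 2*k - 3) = (k + 7)/(k - 1)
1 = 1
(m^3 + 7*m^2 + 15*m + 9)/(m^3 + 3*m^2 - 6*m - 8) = (m^2 + 6*m + 9)/(m^2 + 2*m - 8)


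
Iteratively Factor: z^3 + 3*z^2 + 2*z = (z + 1)*(z^2 + 2*z) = z*(z + 1)*(z + 2)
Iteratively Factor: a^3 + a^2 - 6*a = (a - 2)*(a^2 + 3*a) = a*(a - 2)*(a + 3)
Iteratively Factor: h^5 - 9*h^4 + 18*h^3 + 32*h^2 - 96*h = (h - 3)*(h^4 - 6*h^3 + 32*h) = (h - 4)*(h - 3)*(h^3 - 2*h^2 - 8*h) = (h - 4)^2*(h - 3)*(h^2 + 2*h) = h*(h - 4)^2*(h - 3)*(h + 2)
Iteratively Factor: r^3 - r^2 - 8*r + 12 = (r - 2)*(r^2 + r - 6) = (r - 2)*(r + 3)*(r - 2)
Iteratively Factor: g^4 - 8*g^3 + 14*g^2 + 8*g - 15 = (g - 1)*(g^3 - 7*g^2 + 7*g + 15) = (g - 1)*(g + 1)*(g^2 - 8*g + 15) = (g - 5)*(g - 1)*(g + 1)*(g - 3)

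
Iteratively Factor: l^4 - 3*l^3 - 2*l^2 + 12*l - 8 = (l + 2)*(l^3 - 5*l^2 + 8*l - 4) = (l - 2)*(l + 2)*(l^2 - 3*l + 2) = (l - 2)^2*(l + 2)*(l - 1)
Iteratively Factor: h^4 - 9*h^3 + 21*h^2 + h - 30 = (h - 2)*(h^3 - 7*h^2 + 7*h + 15) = (h - 5)*(h - 2)*(h^2 - 2*h - 3) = (h - 5)*(h - 3)*(h - 2)*(h + 1)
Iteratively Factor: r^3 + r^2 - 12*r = (r)*(r^2 + r - 12) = r*(r + 4)*(r - 3)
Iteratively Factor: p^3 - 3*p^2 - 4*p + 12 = (p - 2)*(p^2 - p - 6) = (p - 3)*(p - 2)*(p + 2)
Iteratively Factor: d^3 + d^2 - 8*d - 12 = (d - 3)*(d^2 + 4*d + 4) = (d - 3)*(d + 2)*(d + 2)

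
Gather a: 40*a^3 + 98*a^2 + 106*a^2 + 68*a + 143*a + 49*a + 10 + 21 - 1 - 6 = 40*a^3 + 204*a^2 + 260*a + 24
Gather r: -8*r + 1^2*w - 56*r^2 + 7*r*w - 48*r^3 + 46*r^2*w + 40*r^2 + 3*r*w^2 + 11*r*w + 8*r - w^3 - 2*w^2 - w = -48*r^3 + r^2*(46*w - 16) + r*(3*w^2 + 18*w) - w^3 - 2*w^2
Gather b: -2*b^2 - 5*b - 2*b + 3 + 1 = -2*b^2 - 7*b + 4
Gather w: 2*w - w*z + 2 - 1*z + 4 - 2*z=w*(2 - z) - 3*z + 6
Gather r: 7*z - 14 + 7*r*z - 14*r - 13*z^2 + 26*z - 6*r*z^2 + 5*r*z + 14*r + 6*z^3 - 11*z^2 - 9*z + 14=r*(-6*z^2 + 12*z) + 6*z^3 - 24*z^2 + 24*z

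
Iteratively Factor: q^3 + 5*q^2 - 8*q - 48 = (q - 3)*(q^2 + 8*q + 16) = (q - 3)*(q + 4)*(q + 4)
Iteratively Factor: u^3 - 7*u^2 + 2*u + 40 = (u - 5)*(u^2 - 2*u - 8) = (u - 5)*(u + 2)*(u - 4)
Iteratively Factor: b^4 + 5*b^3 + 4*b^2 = (b)*(b^3 + 5*b^2 + 4*b) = b*(b + 1)*(b^2 + 4*b) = b^2*(b + 1)*(b + 4)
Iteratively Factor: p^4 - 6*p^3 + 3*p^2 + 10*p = (p + 1)*(p^3 - 7*p^2 + 10*p) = p*(p + 1)*(p^2 - 7*p + 10) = p*(p - 2)*(p + 1)*(p - 5)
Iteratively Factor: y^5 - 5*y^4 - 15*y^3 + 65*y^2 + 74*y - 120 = (y - 1)*(y^4 - 4*y^3 - 19*y^2 + 46*y + 120) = (y - 5)*(y - 1)*(y^3 + y^2 - 14*y - 24) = (y - 5)*(y - 1)*(y + 2)*(y^2 - y - 12) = (y - 5)*(y - 1)*(y + 2)*(y + 3)*(y - 4)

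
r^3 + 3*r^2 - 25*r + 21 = (r - 3)*(r - 1)*(r + 7)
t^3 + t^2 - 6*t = t*(t - 2)*(t + 3)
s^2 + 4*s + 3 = (s + 1)*(s + 3)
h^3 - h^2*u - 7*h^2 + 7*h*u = h*(h - 7)*(h - u)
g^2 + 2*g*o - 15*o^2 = (g - 3*o)*(g + 5*o)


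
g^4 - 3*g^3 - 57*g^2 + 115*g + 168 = (g - 8)*(g - 3)*(g + 1)*(g + 7)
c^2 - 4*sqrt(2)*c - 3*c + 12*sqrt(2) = (c - 3)*(c - 4*sqrt(2))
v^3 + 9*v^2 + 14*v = v*(v + 2)*(v + 7)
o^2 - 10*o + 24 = (o - 6)*(o - 4)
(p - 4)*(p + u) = p^2 + p*u - 4*p - 4*u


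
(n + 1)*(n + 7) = n^2 + 8*n + 7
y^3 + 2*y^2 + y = y*(y + 1)^2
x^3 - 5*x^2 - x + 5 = (x - 5)*(x - 1)*(x + 1)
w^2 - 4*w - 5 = (w - 5)*(w + 1)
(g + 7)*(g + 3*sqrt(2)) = g^2 + 3*sqrt(2)*g + 7*g + 21*sqrt(2)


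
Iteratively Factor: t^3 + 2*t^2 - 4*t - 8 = (t + 2)*(t^2 - 4) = (t - 2)*(t + 2)*(t + 2)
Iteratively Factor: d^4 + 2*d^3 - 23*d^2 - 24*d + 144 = (d - 3)*(d^3 + 5*d^2 - 8*d - 48) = (d - 3)^2*(d^2 + 8*d + 16) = (d - 3)^2*(d + 4)*(d + 4)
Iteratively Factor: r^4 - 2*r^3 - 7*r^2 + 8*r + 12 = (r - 3)*(r^3 + r^2 - 4*r - 4) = (r - 3)*(r + 1)*(r^2 - 4) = (r - 3)*(r - 2)*(r + 1)*(r + 2)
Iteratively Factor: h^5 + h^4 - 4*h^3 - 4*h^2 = (h + 1)*(h^4 - 4*h^2) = (h - 2)*(h + 1)*(h^3 + 2*h^2) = h*(h - 2)*(h + 1)*(h^2 + 2*h) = h*(h - 2)*(h + 1)*(h + 2)*(h)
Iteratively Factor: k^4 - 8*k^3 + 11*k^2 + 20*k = (k - 5)*(k^3 - 3*k^2 - 4*k) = (k - 5)*(k + 1)*(k^2 - 4*k) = k*(k - 5)*(k + 1)*(k - 4)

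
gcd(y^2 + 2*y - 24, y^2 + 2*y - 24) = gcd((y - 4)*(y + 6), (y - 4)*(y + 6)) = y^2 + 2*y - 24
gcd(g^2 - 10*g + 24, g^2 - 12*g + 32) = g - 4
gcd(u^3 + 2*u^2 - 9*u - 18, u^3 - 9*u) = u^2 - 9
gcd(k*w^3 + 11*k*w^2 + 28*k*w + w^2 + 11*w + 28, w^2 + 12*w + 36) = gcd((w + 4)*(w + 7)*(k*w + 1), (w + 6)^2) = 1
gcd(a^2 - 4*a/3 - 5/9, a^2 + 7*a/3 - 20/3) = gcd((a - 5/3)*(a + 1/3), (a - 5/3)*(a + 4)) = a - 5/3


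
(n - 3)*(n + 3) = n^2 - 9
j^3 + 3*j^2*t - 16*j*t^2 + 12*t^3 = (j - 2*t)*(j - t)*(j + 6*t)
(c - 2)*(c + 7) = c^2 + 5*c - 14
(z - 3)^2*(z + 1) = z^3 - 5*z^2 + 3*z + 9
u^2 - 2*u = u*(u - 2)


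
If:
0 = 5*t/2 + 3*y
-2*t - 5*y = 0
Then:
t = 0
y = 0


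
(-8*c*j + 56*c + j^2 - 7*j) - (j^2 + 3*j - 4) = -8*c*j + 56*c - 10*j + 4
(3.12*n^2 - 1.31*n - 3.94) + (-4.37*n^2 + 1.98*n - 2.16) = -1.25*n^2 + 0.67*n - 6.1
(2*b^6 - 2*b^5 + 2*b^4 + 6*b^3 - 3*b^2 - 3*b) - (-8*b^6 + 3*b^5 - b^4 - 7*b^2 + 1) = 10*b^6 - 5*b^5 + 3*b^4 + 6*b^3 + 4*b^2 - 3*b - 1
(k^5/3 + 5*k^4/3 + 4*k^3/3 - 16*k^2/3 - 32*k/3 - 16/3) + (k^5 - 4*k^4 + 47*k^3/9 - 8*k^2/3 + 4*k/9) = 4*k^5/3 - 7*k^4/3 + 59*k^3/9 - 8*k^2 - 92*k/9 - 16/3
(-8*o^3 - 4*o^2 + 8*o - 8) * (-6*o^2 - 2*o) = 48*o^5 + 40*o^4 - 40*o^3 + 32*o^2 + 16*o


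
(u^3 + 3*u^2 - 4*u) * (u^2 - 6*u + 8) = u^5 - 3*u^4 - 14*u^3 + 48*u^2 - 32*u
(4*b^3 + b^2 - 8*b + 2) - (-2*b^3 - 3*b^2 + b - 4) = 6*b^3 + 4*b^2 - 9*b + 6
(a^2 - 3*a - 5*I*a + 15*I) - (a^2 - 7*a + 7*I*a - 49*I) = 4*a - 12*I*a + 64*I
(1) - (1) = 0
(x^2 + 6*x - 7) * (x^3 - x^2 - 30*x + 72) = x^5 + 5*x^4 - 43*x^3 - 101*x^2 + 642*x - 504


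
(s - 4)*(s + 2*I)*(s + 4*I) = s^3 - 4*s^2 + 6*I*s^2 - 8*s - 24*I*s + 32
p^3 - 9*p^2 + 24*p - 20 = (p - 5)*(p - 2)^2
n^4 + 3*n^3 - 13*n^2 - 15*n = n*(n - 3)*(n + 1)*(n + 5)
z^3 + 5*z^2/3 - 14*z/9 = z*(z - 2/3)*(z + 7/3)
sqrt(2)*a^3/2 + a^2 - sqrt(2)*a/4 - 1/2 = (a - sqrt(2)/2)*(a + sqrt(2))*(sqrt(2)*a/2 + 1/2)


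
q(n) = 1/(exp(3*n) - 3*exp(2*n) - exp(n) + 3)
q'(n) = (-3*exp(3*n) + 6*exp(2*n) + exp(n))/(exp(3*n) - 3*exp(2*n) - exp(n) + 3)^2 = (-3*exp(2*n) + 6*exp(n) + 1)*exp(n)/(exp(3*n) - 3*exp(2*n) - exp(n) + 3)^2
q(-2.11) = 0.35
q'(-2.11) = 0.03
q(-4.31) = 0.33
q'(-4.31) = 0.00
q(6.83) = 0.00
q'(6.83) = -0.00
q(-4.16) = 0.34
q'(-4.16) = 0.00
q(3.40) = 0.00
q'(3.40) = -0.00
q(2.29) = 0.00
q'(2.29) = -0.01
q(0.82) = -0.33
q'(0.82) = -0.21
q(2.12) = 0.00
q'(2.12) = -0.01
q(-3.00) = 0.34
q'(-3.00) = 0.01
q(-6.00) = 0.33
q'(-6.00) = 0.00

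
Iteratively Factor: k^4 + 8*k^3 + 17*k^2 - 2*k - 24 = (k + 4)*(k^3 + 4*k^2 + k - 6) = (k + 3)*(k + 4)*(k^2 + k - 2) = (k + 2)*(k + 3)*(k + 4)*(k - 1)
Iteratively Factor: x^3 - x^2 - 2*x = (x + 1)*(x^2 - 2*x) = x*(x + 1)*(x - 2)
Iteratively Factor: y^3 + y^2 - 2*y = (y + 2)*(y^2 - y) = (y - 1)*(y + 2)*(y)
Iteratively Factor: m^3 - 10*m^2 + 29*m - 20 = (m - 5)*(m^2 - 5*m + 4) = (m - 5)*(m - 4)*(m - 1)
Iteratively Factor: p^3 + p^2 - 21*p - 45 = (p + 3)*(p^2 - 2*p - 15) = (p + 3)^2*(p - 5)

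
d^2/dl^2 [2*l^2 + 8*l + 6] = 4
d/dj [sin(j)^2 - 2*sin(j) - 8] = 2*(sin(j) - 1)*cos(j)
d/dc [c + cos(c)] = 1 - sin(c)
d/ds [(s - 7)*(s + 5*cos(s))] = s + (7 - s)*(5*sin(s) - 1) + 5*cos(s)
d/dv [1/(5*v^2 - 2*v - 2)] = 2*(1 - 5*v)/(-5*v^2 + 2*v + 2)^2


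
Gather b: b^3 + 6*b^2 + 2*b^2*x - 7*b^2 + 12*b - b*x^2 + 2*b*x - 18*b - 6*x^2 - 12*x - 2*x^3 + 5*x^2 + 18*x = b^3 + b^2*(2*x - 1) + b*(-x^2 + 2*x - 6) - 2*x^3 - x^2 + 6*x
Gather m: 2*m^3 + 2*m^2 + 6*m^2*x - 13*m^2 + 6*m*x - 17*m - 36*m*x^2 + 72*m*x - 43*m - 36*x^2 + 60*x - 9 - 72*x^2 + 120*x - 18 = 2*m^3 + m^2*(6*x - 11) + m*(-36*x^2 + 78*x - 60) - 108*x^2 + 180*x - 27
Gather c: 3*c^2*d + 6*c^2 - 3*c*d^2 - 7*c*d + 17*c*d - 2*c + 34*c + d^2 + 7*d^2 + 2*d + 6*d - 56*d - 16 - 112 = c^2*(3*d + 6) + c*(-3*d^2 + 10*d + 32) + 8*d^2 - 48*d - 128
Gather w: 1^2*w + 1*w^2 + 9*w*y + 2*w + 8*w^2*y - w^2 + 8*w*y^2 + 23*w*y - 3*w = 8*w^2*y + w*(8*y^2 + 32*y)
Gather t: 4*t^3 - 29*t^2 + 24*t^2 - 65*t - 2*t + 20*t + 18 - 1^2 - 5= 4*t^3 - 5*t^2 - 47*t + 12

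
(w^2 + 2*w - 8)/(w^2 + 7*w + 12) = (w - 2)/(w + 3)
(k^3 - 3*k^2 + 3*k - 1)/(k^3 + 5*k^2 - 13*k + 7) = (k - 1)/(k + 7)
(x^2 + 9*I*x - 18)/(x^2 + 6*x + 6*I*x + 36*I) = (x + 3*I)/(x + 6)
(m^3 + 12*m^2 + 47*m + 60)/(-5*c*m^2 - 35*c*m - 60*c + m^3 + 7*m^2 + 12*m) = (-m - 5)/(5*c - m)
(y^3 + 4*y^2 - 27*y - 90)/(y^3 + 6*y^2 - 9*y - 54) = (y - 5)/(y - 3)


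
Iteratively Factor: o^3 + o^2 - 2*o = (o)*(o^2 + o - 2) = o*(o - 1)*(o + 2)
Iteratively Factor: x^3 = (x)*(x^2) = x^2*(x)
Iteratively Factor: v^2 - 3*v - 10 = (v + 2)*(v - 5)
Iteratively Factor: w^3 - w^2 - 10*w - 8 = (w + 1)*(w^2 - 2*w - 8) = (w - 4)*(w + 1)*(w + 2)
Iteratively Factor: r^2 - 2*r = (r - 2)*(r)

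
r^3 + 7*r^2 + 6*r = r*(r + 1)*(r + 6)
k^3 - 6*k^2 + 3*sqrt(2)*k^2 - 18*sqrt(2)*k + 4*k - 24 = (k - 6)*(k + sqrt(2))*(k + 2*sqrt(2))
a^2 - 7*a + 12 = (a - 4)*(a - 3)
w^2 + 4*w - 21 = (w - 3)*(w + 7)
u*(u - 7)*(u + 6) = u^3 - u^2 - 42*u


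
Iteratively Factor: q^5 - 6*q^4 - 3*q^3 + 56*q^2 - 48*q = (q - 1)*(q^4 - 5*q^3 - 8*q^2 + 48*q) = (q - 4)*(q - 1)*(q^3 - q^2 - 12*q) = (q - 4)^2*(q - 1)*(q^2 + 3*q) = q*(q - 4)^2*(q - 1)*(q + 3)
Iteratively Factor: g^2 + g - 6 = (g - 2)*(g + 3)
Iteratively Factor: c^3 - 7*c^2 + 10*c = (c - 2)*(c^2 - 5*c) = c*(c - 2)*(c - 5)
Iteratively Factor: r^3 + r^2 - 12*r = (r - 3)*(r^2 + 4*r) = (r - 3)*(r + 4)*(r)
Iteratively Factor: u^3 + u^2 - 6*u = (u + 3)*(u^2 - 2*u) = u*(u + 3)*(u - 2)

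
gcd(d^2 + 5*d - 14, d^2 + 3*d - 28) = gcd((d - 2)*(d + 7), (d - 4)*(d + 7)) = d + 7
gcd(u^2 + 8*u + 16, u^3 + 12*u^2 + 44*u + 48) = u + 4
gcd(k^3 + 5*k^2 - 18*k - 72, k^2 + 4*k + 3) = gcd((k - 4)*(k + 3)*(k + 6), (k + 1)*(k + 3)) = k + 3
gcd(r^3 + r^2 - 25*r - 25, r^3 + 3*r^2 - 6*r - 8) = r + 1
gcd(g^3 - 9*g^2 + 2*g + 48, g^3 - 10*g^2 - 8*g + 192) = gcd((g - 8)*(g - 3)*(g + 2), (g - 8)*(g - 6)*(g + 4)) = g - 8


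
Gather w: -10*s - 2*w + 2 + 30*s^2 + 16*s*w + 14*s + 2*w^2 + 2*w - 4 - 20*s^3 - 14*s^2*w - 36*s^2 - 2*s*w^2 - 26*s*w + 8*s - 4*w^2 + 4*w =-20*s^3 - 6*s^2 + 12*s + w^2*(-2*s - 2) + w*(-14*s^2 - 10*s + 4) - 2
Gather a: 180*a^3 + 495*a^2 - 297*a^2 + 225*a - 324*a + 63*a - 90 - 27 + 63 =180*a^3 + 198*a^2 - 36*a - 54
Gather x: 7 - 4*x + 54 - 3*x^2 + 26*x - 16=-3*x^2 + 22*x + 45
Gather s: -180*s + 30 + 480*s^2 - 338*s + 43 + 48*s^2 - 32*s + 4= 528*s^2 - 550*s + 77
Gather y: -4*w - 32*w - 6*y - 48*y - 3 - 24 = -36*w - 54*y - 27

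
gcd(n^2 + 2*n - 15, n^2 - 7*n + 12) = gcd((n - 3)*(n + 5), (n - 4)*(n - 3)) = n - 3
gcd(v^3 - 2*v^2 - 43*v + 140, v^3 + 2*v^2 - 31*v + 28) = v^2 + 3*v - 28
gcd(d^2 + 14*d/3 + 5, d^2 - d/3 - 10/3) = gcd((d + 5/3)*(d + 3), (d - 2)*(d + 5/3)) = d + 5/3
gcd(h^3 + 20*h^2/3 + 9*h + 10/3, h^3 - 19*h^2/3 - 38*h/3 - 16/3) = h^2 + 5*h/3 + 2/3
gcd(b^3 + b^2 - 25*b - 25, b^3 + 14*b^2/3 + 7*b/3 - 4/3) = b + 1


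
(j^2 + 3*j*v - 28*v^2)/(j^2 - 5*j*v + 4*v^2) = (-j - 7*v)/(-j + v)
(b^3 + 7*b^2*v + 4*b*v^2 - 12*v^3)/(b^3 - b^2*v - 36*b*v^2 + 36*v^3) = (-b - 2*v)/(-b + 6*v)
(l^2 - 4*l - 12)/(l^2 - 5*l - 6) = (l + 2)/(l + 1)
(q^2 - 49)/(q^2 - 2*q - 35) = (q + 7)/(q + 5)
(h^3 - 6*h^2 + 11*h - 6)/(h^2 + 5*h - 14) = (h^2 - 4*h + 3)/(h + 7)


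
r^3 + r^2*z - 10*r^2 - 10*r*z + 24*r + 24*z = (r - 6)*(r - 4)*(r + z)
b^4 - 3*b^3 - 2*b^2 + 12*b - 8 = (b - 2)^2*(b - 1)*(b + 2)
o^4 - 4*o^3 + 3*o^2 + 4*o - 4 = (o - 2)^2*(o - 1)*(o + 1)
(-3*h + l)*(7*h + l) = -21*h^2 + 4*h*l + l^2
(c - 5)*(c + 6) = c^2 + c - 30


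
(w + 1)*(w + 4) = w^2 + 5*w + 4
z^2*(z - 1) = z^3 - z^2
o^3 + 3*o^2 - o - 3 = (o - 1)*(o + 1)*(o + 3)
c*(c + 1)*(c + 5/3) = c^3 + 8*c^2/3 + 5*c/3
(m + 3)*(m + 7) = m^2 + 10*m + 21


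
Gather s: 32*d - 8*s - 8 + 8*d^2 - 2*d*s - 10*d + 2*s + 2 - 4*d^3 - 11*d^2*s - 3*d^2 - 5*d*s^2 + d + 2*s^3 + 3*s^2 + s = -4*d^3 + 5*d^2 + 23*d + 2*s^3 + s^2*(3 - 5*d) + s*(-11*d^2 - 2*d - 5) - 6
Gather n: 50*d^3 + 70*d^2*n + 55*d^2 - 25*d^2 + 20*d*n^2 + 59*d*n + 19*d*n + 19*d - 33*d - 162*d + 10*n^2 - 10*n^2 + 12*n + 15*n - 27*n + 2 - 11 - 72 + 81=50*d^3 + 30*d^2 + 20*d*n^2 - 176*d + n*(70*d^2 + 78*d)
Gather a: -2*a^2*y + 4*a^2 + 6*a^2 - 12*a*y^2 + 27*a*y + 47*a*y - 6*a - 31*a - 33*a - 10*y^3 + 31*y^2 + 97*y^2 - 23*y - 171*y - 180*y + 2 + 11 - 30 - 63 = a^2*(10 - 2*y) + a*(-12*y^2 + 74*y - 70) - 10*y^3 + 128*y^2 - 374*y - 80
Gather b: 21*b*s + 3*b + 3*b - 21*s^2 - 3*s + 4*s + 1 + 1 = b*(21*s + 6) - 21*s^2 + s + 2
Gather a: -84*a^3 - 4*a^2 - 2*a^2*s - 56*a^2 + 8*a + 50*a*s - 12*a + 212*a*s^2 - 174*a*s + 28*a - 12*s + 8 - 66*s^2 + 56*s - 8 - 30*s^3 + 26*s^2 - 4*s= -84*a^3 + a^2*(-2*s - 60) + a*(212*s^2 - 124*s + 24) - 30*s^3 - 40*s^2 + 40*s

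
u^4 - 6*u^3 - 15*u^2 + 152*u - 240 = (u - 4)^2*(u - 3)*(u + 5)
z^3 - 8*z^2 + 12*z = z*(z - 6)*(z - 2)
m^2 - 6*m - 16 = (m - 8)*(m + 2)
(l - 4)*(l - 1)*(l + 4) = l^3 - l^2 - 16*l + 16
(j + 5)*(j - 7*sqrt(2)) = j^2 - 7*sqrt(2)*j + 5*j - 35*sqrt(2)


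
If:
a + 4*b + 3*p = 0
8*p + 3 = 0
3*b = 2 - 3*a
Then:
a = 37/72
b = 11/72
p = -3/8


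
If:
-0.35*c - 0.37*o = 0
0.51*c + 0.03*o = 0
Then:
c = 0.00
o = 0.00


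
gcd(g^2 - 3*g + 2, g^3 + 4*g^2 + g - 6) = g - 1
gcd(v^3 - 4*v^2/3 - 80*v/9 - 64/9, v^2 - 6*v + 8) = v - 4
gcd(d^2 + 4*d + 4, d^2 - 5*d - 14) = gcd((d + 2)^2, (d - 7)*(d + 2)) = d + 2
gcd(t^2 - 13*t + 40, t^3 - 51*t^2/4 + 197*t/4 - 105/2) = t - 5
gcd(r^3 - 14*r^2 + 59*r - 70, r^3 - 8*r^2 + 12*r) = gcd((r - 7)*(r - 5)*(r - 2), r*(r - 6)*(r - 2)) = r - 2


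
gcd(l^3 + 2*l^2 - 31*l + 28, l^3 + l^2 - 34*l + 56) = l^2 + 3*l - 28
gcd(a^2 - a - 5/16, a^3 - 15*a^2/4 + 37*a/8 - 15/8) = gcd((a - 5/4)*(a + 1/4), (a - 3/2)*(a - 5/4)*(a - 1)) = a - 5/4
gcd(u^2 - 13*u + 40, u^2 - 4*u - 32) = u - 8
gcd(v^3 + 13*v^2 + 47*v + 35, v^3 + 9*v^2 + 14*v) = v + 7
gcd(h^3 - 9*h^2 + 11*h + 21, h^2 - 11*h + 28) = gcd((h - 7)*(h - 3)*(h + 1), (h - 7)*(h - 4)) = h - 7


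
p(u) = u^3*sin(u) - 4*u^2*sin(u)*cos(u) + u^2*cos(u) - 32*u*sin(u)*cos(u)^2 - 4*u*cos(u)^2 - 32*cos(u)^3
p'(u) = u^3*cos(u) + 4*u^2*sin(u)^2 + 2*u^2*sin(u) - 4*u^2*cos(u)^2 + 64*u*sin(u)^2*cos(u) - 32*u*cos(u)^3 + 2*u*cos(u) + 64*sin(u)*cos(u)^2 - 4*cos(u)^2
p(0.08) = -32.21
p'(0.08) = -1.26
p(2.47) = -4.35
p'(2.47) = -1.62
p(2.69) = -2.46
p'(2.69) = 18.61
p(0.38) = -30.87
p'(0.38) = 10.84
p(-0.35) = -28.39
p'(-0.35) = -17.24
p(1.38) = -0.45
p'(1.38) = 29.79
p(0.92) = -17.56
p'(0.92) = 37.09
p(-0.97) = -9.68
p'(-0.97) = -38.23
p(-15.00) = 1447.69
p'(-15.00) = 2226.91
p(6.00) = 11.85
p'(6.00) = -84.06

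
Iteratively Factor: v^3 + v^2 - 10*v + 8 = (v + 4)*(v^2 - 3*v + 2) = (v - 1)*(v + 4)*(v - 2)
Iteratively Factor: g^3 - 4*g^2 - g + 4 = (g - 4)*(g^2 - 1) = (g - 4)*(g + 1)*(g - 1)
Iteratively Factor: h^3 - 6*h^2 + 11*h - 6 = (h - 2)*(h^2 - 4*h + 3) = (h - 3)*(h - 2)*(h - 1)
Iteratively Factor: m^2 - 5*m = (m - 5)*(m)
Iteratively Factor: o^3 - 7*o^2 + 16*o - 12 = (o - 2)*(o^2 - 5*o + 6) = (o - 3)*(o - 2)*(o - 2)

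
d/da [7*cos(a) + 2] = -7*sin(a)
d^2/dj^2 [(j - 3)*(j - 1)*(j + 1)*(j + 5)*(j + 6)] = 20*j^3 + 96*j^2 - 24*j - 196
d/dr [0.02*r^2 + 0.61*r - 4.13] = 0.04*r + 0.61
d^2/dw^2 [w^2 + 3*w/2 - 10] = 2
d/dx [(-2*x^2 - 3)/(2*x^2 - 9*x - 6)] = 9*(2*x^2 + 4*x - 3)/(4*x^4 - 36*x^3 + 57*x^2 + 108*x + 36)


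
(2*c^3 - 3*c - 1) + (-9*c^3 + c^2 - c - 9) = -7*c^3 + c^2 - 4*c - 10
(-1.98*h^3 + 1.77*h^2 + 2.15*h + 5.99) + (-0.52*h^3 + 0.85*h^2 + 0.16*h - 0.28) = -2.5*h^3 + 2.62*h^2 + 2.31*h + 5.71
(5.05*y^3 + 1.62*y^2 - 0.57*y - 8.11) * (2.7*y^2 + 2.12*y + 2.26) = 13.635*y^5 + 15.08*y^4 + 13.3084*y^3 - 19.4442*y^2 - 18.4814*y - 18.3286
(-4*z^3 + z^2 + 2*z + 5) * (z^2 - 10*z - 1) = -4*z^5 + 41*z^4 - 4*z^3 - 16*z^2 - 52*z - 5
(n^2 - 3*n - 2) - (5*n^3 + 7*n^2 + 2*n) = -5*n^3 - 6*n^2 - 5*n - 2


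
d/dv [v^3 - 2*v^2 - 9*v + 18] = 3*v^2 - 4*v - 9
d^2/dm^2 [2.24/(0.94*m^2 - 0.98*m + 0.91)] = (-3.958528*m^2 + 4.126976*m + 2.24*(1.88*m - 0.98)*(3.76*m - 1.96) - 3.832192)/(0.94*m^2 - 0.98*m + 0.91)^3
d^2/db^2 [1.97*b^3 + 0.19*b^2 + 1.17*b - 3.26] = 11.82*b + 0.38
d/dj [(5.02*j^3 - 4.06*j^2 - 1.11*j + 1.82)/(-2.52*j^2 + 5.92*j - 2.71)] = (-12.6504*j^4 + 59.4368*j^3 - 67.645*j^2 + 31.178*j - 7.7663)/(6.3504*j^4 - 29.8368*j^3 + 48.7048*j^2 - 32.0864*j + 7.3441)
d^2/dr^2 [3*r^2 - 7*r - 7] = 6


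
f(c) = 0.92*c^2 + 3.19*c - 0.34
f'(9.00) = 19.75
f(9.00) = 102.89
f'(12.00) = 25.27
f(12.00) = 170.42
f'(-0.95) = 1.44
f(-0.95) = -2.54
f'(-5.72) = -7.33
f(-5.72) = 11.51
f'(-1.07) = 1.22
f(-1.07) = -2.70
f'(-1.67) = 0.12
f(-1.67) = -3.10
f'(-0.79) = 1.74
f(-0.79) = -2.29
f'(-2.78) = -1.93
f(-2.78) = -2.10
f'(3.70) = 10.00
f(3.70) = 24.06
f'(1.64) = 6.21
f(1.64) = 7.37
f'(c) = 1.84*c + 3.19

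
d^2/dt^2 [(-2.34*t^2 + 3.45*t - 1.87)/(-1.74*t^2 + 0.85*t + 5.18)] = (7.105427357601e-15*t^4 - 13.96872*t^3 + 160.515*t^2 - 203.16762*t + 192.36785)/(5.268024*t^6 - 7.72038*t^5 - 43.277454*t^4 + 45.353195*t^3 + 128.837478*t^2 - 68.42262*t - 138.991832)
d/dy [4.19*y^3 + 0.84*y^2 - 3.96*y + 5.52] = 12.57*y^2 + 1.68*y - 3.96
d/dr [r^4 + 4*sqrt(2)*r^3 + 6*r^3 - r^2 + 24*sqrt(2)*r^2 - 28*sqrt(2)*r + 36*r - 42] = 4*r^3 + 12*sqrt(2)*r^2 + 18*r^2 - 2*r + 48*sqrt(2)*r - 28*sqrt(2) + 36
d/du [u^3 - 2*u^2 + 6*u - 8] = 3*u^2 - 4*u + 6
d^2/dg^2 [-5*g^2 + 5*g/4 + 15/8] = -10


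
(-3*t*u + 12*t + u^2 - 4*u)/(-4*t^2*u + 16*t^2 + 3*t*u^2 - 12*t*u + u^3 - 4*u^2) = (3*t - u)/(4*t^2 - 3*t*u - u^2)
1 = 1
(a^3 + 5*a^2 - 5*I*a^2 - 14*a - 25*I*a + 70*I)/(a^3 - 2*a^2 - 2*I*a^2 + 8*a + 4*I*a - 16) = (a^2 + a*(7 - 5*I) - 35*I)/(a^2 - 2*I*a + 8)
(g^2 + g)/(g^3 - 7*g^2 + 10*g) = (g + 1)/(g^2 - 7*g + 10)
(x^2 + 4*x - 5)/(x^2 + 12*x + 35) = (x - 1)/(x + 7)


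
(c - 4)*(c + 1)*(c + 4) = c^3 + c^2 - 16*c - 16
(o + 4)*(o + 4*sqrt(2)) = o^2 + 4*o + 4*sqrt(2)*o + 16*sqrt(2)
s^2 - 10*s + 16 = (s - 8)*(s - 2)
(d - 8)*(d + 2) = d^2 - 6*d - 16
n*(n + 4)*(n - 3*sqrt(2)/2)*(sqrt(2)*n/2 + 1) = sqrt(2)*n^4/2 - n^3/2 + 2*sqrt(2)*n^3 - 3*sqrt(2)*n^2/2 - 2*n^2 - 6*sqrt(2)*n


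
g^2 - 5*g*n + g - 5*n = (g + 1)*(g - 5*n)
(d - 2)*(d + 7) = d^2 + 5*d - 14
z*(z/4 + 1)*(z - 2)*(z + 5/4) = z^4/4 + 13*z^3/16 - 11*z^2/8 - 5*z/2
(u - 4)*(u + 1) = u^2 - 3*u - 4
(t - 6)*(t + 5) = t^2 - t - 30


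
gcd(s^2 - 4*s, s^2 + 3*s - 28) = s - 4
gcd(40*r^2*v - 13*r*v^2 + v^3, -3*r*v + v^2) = v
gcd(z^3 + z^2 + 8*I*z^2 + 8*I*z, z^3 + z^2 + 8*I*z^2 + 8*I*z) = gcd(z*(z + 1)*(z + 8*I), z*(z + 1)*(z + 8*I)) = z^3 + z^2*(1 + 8*I) + 8*I*z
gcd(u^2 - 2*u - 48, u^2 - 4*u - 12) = 1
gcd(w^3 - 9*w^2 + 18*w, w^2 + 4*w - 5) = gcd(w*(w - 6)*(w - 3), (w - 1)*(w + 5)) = 1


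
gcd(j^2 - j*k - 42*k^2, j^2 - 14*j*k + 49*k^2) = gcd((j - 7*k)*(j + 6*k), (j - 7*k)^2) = j - 7*k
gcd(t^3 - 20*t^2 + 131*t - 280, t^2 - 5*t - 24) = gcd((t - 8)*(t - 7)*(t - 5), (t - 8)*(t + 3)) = t - 8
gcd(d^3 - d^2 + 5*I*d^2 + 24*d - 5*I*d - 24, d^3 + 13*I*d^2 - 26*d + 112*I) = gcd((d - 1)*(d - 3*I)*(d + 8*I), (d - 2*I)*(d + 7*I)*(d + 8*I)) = d + 8*I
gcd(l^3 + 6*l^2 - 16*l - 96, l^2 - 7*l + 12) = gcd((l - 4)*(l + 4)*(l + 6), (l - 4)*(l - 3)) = l - 4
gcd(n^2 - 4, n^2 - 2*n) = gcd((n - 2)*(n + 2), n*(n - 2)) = n - 2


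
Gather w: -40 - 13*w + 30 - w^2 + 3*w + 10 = -w^2 - 10*w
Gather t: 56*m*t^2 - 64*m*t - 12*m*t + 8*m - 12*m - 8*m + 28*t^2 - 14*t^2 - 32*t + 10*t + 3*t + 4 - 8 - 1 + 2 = -12*m + t^2*(56*m + 14) + t*(-76*m - 19) - 3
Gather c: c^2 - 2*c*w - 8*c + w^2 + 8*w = c^2 + c*(-2*w - 8) + w^2 + 8*w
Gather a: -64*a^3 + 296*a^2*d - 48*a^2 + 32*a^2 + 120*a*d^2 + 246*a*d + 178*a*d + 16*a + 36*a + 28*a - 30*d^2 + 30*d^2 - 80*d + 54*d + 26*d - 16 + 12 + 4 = -64*a^3 + a^2*(296*d - 16) + a*(120*d^2 + 424*d + 80)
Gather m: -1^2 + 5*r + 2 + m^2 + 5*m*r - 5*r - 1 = m^2 + 5*m*r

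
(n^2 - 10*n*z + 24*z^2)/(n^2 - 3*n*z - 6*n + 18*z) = (n^2 - 10*n*z + 24*z^2)/(n^2 - 3*n*z - 6*n + 18*z)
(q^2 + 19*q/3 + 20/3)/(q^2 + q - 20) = (q + 4/3)/(q - 4)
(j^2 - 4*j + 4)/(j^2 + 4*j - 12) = (j - 2)/(j + 6)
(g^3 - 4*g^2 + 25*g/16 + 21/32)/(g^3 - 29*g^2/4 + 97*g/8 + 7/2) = (g - 3/4)/(g - 4)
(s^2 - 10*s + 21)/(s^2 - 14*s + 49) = (s - 3)/(s - 7)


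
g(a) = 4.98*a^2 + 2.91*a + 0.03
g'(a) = 9.96*a + 2.91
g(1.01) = 8.05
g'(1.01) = 12.97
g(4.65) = 121.24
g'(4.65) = 49.22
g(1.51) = 15.78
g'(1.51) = 17.95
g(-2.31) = 19.88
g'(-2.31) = -20.10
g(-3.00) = 36.12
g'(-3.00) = -26.97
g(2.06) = 27.16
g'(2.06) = 23.43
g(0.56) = 3.22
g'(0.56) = 8.49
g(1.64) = 18.20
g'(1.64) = 19.24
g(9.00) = 429.60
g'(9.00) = 92.55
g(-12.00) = 682.23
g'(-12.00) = -116.61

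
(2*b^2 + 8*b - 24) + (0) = 2*b^2 + 8*b - 24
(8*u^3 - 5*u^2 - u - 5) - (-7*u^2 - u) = 8*u^3 + 2*u^2 - 5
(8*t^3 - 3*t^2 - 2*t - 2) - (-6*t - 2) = 8*t^3 - 3*t^2 + 4*t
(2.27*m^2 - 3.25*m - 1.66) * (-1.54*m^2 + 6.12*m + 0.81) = -3.4958*m^4 + 18.8974*m^3 - 15.4949*m^2 - 12.7917*m - 1.3446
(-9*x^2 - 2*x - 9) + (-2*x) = -9*x^2 - 4*x - 9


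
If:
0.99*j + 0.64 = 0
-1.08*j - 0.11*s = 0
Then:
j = -0.65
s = 6.35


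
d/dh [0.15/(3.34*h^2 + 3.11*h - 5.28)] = (-1.002*h - 0.4665)/(3.34*h^2 + 3.11*h - 5.28)^2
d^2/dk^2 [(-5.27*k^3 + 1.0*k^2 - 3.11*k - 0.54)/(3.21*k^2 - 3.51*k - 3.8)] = (5.6843418860808e-14*k^5 - 1.13686837721616e-13*k^4 - 299.978076*k^3 - 381.944844*k^2 - 647.702076*k + 85.362812)/(33.076161*k^6 - 108.502173*k^5 + 1.17582299999999*k^4 + 213.646329*k^3 - 1.39193999999998*k^2 - 152.0532*k - 54.872)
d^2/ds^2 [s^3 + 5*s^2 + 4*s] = 6*s + 10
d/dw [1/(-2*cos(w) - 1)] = -2*sin(w)/(2*cos(w) + 1)^2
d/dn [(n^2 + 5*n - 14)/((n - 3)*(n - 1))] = (-9*n^2 + 34*n - 41)/(n^4 - 8*n^3 + 22*n^2 - 24*n + 9)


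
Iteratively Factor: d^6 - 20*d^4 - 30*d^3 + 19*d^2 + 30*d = (d + 2)*(d^5 - 2*d^4 - 16*d^3 + 2*d^2 + 15*d) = (d + 2)*(d + 3)*(d^4 - 5*d^3 - d^2 + 5*d) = (d + 1)*(d + 2)*(d + 3)*(d^3 - 6*d^2 + 5*d) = (d - 5)*(d + 1)*(d + 2)*(d + 3)*(d^2 - d) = (d - 5)*(d - 1)*(d + 1)*(d + 2)*(d + 3)*(d)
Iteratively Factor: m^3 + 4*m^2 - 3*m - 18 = (m - 2)*(m^2 + 6*m + 9) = (m - 2)*(m + 3)*(m + 3)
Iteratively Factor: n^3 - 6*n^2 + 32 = (n - 4)*(n^2 - 2*n - 8) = (n - 4)^2*(n + 2)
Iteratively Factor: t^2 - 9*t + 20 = (t - 4)*(t - 5)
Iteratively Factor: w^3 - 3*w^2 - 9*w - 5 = (w + 1)*(w^2 - 4*w - 5) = (w - 5)*(w + 1)*(w + 1)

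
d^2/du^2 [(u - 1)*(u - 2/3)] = 2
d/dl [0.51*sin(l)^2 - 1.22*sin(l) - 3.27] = (1.02*sin(l) - 1.22)*cos(l)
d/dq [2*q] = 2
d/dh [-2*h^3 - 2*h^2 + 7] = 2*h*(-3*h - 2)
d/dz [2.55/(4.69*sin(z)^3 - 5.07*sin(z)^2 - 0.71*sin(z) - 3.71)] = (-35.8785*sin(z)^2 + 25.857*sin(z) + 1.8105)*cos(z)/(-4.69*sin(z)^3 + 5.07*sin(z)^2 + 0.71*sin(z) + 3.71)^2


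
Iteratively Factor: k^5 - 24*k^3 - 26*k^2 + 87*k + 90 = (k + 3)*(k^4 - 3*k^3 - 15*k^2 + 19*k + 30) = (k - 5)*(k + 3)*(k^3 + 2*k^2 - 5*k - 6) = (k - 5)*(k + 3)^2*(k^2 - k - 2) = (k - 5)*(k + 1)*(k + 3)^2*(k - 2)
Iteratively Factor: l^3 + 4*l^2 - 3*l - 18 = (l + 3)*(l^2 + l - 6) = (l + 3)^2*(l - 2)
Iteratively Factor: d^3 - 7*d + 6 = (d - 1)*(d^2 + d - 6) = (d - 1)*(d + 3)*(d - 2)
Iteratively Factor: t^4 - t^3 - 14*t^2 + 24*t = (t - 3)*(t^3 + 2*t^2 - 8*t) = t*(t - 3)*(t^2 + 2*t - 8) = t*(t - 3)*(t - 2)*(t + 4)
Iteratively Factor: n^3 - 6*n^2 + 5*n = (n - 5)*(n^2 - n) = (n - 5)*(n - 1)*(n)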